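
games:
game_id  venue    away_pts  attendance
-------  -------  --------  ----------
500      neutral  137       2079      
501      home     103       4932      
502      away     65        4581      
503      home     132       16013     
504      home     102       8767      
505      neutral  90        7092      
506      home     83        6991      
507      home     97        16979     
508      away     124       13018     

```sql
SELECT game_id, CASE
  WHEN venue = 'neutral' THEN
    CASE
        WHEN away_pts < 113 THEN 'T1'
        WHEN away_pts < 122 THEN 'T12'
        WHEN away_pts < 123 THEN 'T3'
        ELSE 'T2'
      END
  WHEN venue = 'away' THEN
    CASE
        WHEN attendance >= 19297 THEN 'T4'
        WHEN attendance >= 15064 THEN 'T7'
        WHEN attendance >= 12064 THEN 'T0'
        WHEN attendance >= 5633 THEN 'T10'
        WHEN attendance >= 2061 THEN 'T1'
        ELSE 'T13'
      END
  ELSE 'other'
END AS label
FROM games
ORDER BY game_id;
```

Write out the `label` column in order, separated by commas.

T2, other, T1, other, other, T1, other, other, T0

game_id=500: venue='neutral' → inner[ELSE] → T2
game_id=501: venue='home' → outer ELSE → other
game_id=502: venue='away' → inner[attendance >= 2061] → T1
game_id=503: venue='home' → outer ELSE → other
game_id=504: venue='home' → outer ELSE → other
game_id=505: venue='neutral' → inner[away_pts < 113] → T1
game_id=506: venue='home' → outer ELSE → other
game_id=507: venue='home' → outer ELSE → other
game_id=508: venue='away' → inner[attendance >= 12064] → T0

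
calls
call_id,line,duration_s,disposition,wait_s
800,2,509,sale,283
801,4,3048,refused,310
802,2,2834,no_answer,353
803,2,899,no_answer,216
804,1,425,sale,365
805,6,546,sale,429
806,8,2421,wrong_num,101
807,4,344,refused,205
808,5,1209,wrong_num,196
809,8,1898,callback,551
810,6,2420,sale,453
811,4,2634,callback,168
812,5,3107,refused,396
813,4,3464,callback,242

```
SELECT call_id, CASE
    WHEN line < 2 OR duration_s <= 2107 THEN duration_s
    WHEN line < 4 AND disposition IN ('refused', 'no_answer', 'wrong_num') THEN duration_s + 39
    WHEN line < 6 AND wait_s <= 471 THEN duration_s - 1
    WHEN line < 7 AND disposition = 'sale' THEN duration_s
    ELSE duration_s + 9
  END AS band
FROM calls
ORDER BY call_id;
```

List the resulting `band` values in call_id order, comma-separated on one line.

509, 3047, 2873, 899, 425, 546, 2430, 344, 1209, 1898, 2420, 2633, 3106, 3463

call_id=800: line < 2 OR duration_s <= 2107 → 509
call_id=801: line < 6 AND wait_s <= 471 → 3047
call_id=802: line < 4 AND disposition IN ('refused', 'no_answer', 'wrong_num') → 2873
call_id=803: line < 2 OR duration_s <= 2107 → 899
call_id=804: line < 2 OR duration_s <= 2107 → 425
call_id=805: line < 2 OR duration_s <= 2107 → 546
call_id=806: ELSE → 2430
call_id=807: line < 2 OR duration_s <= 2107 → 344
call_id=808: line < 2 OR duration_s <= 2107 → 1209
call_id=809: line < 2 OR duration_s <= 2107 → 1898
call_id=810: line < 7 AND disposition = 'sale' → 2420
call_id=811: line < 6 AND wait_s <= 471 → 2633
call_id=812: line < 6 AND wait_s <= 471 → 3106
call_id=813: line < 6 AND wait_s <= 471 → 3463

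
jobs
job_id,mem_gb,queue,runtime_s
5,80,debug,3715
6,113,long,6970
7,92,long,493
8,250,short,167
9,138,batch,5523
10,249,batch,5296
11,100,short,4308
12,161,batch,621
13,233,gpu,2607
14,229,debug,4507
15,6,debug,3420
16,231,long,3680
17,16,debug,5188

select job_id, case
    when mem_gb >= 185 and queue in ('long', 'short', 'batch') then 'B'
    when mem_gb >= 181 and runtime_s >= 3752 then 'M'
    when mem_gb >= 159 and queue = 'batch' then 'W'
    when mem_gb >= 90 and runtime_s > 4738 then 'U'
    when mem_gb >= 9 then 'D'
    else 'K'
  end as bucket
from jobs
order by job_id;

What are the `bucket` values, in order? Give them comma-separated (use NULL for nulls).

job_id=5: mem_gb >= 9 → D
job_id=6: mem_gb >= 90 and runtime_s > 4738 → U
job_id=7: mem_gb >= 9 → D
job_id=8: mem_gb >= 185 and queue in ('long', 'short', 'batch') → B
job_id=9: mem_gb >= 90 and runtime_s > 4738 → U
job_id=10: mem_gb >= 185 and queue in ('long', 'short', 'batch') → B
job_id=11: mem_gb >= 9 → D
job_id=12: mem_gb >= 159 and queue = 'batch' → W
job_id=13: mem_gb >= 9 → D
job_id=14: mem_gb >= 181 and runtime_s >= 3752 → M
job_id=15: ELSE → K
job_id=16: mem_gb >= 185 and queue in ('long', 'short', 'batch') → B
job_id=17: mem_gb >= 9 → D

D, U, D, B, U, B, D, W, D, M, K, B, D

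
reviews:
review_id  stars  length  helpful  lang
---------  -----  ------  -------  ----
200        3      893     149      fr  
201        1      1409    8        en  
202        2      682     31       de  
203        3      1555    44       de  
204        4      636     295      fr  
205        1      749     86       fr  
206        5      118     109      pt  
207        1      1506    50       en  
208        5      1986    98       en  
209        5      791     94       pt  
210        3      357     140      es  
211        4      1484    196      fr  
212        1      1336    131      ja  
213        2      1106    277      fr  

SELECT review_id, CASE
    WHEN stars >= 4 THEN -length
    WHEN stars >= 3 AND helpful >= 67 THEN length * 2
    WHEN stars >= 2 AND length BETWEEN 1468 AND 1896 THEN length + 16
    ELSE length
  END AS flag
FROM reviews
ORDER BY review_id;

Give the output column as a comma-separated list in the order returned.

1786, 1409, 682, 1571, -636, 749, -118, 1506, -1986, -791, 714, -1484, 1336, 1106

review_id=200: stars >= 3 AND helpful >= 67 → 1786
review_id=201: ELSE → 1409
review_id=202: ELSE → 682
review_id=203: stars >= 2 AND length BETWEEN 1468 AND 1896 → 1571
review_id=204: stars >= 4 → -636
review_id=205: ELSE → 749
review_id=206: stars >= 4 → -118
review_id=207: ELSE → 1506
review_id=208: stars >= 4 → -1986
review_id=209: stars >= 4 → -791
review_id=210: stars >= 3 AND helpful >= 67 → 714
review_id=211: stars >= 4 → -1484
review_id=212: ELSE → 1336
review_id=213: ELSE → 1106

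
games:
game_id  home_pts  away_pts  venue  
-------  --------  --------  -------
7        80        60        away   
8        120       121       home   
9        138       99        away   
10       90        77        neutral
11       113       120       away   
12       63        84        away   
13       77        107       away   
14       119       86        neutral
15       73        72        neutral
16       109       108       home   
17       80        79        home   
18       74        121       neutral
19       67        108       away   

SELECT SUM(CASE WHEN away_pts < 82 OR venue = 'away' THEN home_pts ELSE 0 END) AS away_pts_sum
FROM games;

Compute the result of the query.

781

game_id=7: ✓ → 80
game_id=8: ✗
game_id=9: ✓ → 138
game_id=10: ✓ → 90
game_id=11: ✓ → 113
game_id=12: ✓ → 63
game_id=13: ✓ → 77
game_id=14: ✗
game_id=15: ✓ → 73
game_id=16: ✗
game_id=17: ✓ → 80
game_id=18: ✗
game_id=19: ✓ → 67
away_pts_sum = 80 + 138 + 90 + 113 + 63 + 77 + 73 + 80 + 67 = 781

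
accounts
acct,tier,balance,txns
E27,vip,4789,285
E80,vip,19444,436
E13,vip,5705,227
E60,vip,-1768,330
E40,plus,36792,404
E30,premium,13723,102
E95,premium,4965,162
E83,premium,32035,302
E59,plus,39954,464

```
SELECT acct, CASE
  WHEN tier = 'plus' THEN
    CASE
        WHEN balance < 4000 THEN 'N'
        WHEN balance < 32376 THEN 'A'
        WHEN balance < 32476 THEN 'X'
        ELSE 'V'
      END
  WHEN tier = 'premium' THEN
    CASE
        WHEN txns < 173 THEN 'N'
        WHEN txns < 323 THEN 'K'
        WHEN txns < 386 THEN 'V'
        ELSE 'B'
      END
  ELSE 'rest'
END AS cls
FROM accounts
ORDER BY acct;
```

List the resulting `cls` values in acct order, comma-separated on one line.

acct=E13: tier='vip' → outer ELSE → rest
acct=E27: tier='vip' → outer ELSE → rest
acct=E30: tier='premium' → inner[txns < 173] → N
acct=E40: tier='plus' → inner[ELSE] → V
acct=E59: tier='plus' → inner[ELSE] → V
acct=E60: tier='vip' → outer ELSE → rest
acct=E80: tier='vip' → outer ELSE → rest
acct=E83: tier='premium' → inner[txns < 323] → K
acct=E95: tier='premium' → inner[txns < 173] → N

rest, rest, N, V, V, rest, rest, K, N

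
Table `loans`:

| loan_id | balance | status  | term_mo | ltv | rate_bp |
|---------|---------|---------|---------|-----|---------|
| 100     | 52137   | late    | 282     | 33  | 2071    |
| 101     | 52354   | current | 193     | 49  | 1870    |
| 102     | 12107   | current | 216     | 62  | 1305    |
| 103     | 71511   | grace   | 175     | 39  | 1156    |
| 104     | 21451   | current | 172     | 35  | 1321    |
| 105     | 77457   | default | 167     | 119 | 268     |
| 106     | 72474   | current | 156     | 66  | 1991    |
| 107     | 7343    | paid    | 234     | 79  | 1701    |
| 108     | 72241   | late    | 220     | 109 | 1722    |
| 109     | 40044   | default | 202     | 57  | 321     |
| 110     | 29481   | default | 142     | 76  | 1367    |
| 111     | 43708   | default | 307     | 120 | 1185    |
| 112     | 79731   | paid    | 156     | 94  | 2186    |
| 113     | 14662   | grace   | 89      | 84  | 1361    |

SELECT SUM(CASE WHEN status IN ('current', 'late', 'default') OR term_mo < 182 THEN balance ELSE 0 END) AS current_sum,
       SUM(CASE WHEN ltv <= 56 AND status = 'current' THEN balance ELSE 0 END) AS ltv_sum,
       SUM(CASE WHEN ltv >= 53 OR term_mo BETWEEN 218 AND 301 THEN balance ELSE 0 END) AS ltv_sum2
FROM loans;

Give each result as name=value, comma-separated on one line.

current_sum=639358, ltv_sum=73805, ltv_sum2=501385

[current_sum: status IN ('current', 'late', 'default') OR term_mo < 182]
loan_id=100: ✓ → 52137
loan_id=101: ✓ → 52354
loan_id=102: ✓ → 12107
loan_id=103: ✓ → 71511
loan_id=104: ✓ → 21451
loan_id=105: ✓ → 77457
loan_id=106: ✓ → 72474
loan_id=107: ✗
loan_id=108: ✓ → 72241
loan_id=109: ✓ → 40044
loan_id=110: ✓ → 29481
loan_id=111: ✓ → 43708
loan_id=112: ✓ → 79731
loan_id=113: ✓ → 14662
current_sum = 52137 + 52354 + 12107 + 71511 + 21451 + 77457 + 72474 + 72241 + 40044 + 29481 + 43708 + 79731 + 14662 = 639358
—
[ltv_sum: ltv <= 56 AND status = 'current']
loan_id=100: ✗
loan_id=101: ✓ → 52354
loan_id=102: ✗
loan_id=103: ✗
loan_id=104: ✓ → 21451
loan_id=105: ✗
loan_id=106: ✗
loan_id=107: ✗
loan_id=108: ✗
loan_id=109: ✗
loan_id=110: ✗
loan_id=111: ✗
loan_id=112: ✗
loan_id=113: ✗
ltv_sum = 52354 + 21451 = 73805
—
[ltv_sum2: ltv >= 53 OR term_mo BETWEEN 218 AND 301]
loan_id=100: ✓ → 52137
loan_id=101: ✗
loan_id=102: ✓ → 12107
loan_id=103: ✗
loan_id=104: ✗
loan_id=105: ✓ → 77457
loan_id=106: ✓ → 72474
loan_id=107: ✓ → 7343
loan_id=108: ✓ → 72241
loan_id=109: ✓ → 40044
loan_id=110: ✓ → 29481
loan_id=111: ✓ → 43708
loan_id=112: ✓ → 79731
loan_id=113: ✓ → 14662
ltv_sum2 = 52137 + 12107 + 77457 + 72474 + 7343 + 72241 + 40044 + 29481 + 43708 + 79731 + 14662 = 501385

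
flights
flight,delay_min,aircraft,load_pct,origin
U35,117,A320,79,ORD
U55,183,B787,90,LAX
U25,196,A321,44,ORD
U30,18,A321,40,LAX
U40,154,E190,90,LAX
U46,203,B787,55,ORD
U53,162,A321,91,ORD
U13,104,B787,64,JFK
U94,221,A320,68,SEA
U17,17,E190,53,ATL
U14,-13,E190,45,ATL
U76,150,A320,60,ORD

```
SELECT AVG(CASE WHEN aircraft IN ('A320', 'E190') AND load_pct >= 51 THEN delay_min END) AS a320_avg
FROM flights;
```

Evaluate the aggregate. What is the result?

131.8

flight=U35: ✓ → 117
flight=U55: ✗
flight=U25: ✗
flight=U30: ✗
flight=U40: ✓ → 154
flight=U46: ✗
flight=U53: ✗
flight=U13: ✗
flight=U94: ✓ → 221
flight=U17: ✓ → 17
flight=U14: ✗
flight=U76: ✓ → 150
a320_avg = (117 + 154 + 221 + 17 + 150) / 5 = 131.8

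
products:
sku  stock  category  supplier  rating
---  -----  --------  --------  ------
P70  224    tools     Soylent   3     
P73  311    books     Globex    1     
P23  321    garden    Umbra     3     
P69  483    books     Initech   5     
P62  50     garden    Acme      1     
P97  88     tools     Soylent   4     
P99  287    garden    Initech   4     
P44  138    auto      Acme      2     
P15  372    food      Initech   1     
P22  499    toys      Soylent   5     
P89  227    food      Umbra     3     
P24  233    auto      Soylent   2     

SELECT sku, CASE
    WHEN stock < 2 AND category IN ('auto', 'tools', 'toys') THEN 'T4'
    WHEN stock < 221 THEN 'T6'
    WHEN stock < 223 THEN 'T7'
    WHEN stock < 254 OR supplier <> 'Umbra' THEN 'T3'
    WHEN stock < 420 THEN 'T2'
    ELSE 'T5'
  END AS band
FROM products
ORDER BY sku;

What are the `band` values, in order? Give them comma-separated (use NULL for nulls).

T3, T3, T2, T3, T6, T6, T3, T3, T3, T3, T6, T3

sku=P15: stock < 254 OR supplier <> 'Umbra' → T3
sku=P22: stock < 254 OR supplier <> 'Umbra' → T3
sku=P23: stock < 420 → T2
sku=P24: stock < 254 OR supplier <> 'Umbra' → T3
sku=P44: stock < 221 → T6
sku=P62: stock < 221 → T6
sku=P69: stock < 254 OR supplier <> 'Umbra' → T3
sku=P70: stock < 254 OR supplier <> 'Umbra' → T3
sku=P73: stock < 254 OR supplier <> 'Umbra' → T3
sku=P89: stock < 254 OR supplier <> 'Umbra' → T3
sku=P97: stock < 221 → T6
sku=P99: stock < 254 OR supplier <> 'Umbra' → T3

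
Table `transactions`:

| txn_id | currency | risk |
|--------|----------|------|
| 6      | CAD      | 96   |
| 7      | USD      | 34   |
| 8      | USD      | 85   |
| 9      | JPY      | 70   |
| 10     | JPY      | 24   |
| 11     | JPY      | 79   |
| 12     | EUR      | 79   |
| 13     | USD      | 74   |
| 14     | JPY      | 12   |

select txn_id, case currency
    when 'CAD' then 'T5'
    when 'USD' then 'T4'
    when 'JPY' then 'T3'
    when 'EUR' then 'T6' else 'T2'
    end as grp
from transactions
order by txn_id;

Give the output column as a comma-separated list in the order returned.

txn_id=6: currency='CAD' → T5
txn_id=7: currency='USD' → T4
txn_id=8: currency='USD' → T4
txn_id=9: currency='JPY' → T3
txn_id=10: currency='JPY' → T3
txn_id=11: currency='JPY' → T3
txn_id=12: currency='EUR' → T6
txn_id=13: currency='USD' → T4
txn_id=14: currency='JPY' → T3

T5, T4, T4, T3, T3, T3, T6, T4, T3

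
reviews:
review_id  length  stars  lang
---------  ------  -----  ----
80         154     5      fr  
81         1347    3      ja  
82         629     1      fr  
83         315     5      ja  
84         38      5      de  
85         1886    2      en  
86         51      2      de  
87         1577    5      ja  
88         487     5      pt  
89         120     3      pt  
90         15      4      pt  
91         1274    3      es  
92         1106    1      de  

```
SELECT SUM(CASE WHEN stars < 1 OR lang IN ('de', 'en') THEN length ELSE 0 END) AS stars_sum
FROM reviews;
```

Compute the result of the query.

review_id=80: ✗
review_id=81: ✗
review_id=82: ✗
review_id=83: ✗
review_id=84: ✓ → 38
review_id=85: ✓ → 1886
review_id=86: ✓ → 51
review_id=87: ✗
review_id=88: ✗
review_id=89: ✗
review_id=90: ✗
review_id=91: ✗
review_id=92: ✓ → 1106
stars_sum = 38 + 1886 + 51 + 1106 = 3081

3081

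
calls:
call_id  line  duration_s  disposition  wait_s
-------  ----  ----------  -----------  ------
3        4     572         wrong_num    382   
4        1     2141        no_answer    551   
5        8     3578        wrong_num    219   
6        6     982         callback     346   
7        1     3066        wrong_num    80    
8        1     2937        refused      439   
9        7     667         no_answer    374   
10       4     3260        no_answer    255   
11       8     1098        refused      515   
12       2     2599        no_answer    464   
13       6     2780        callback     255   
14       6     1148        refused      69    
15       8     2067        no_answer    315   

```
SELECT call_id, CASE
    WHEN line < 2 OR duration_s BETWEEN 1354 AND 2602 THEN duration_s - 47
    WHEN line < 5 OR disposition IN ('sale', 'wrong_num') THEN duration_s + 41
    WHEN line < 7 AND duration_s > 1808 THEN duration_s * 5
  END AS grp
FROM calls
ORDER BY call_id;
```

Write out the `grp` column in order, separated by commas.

613, 2094, 3619, NULL, 3019, 2890, NULL, 3301, NULL, 2552, 13900, NULL, 2020

call_id=3: line < 5 OR disposition IN ('sale', 'wrong_num') → 613
call_id=4: line < 2 OR duration_s BETWEEN 1354 AND 2602 → 2094
call_id=5: line < 5 OR disposition IN ('sale', 'wrong_num') → 3619
call_id=6: (no match → NULL) → NULL
call_id=7: line < 2 OR duration_s BETWEEN 1354 AND 2602 → 3019
call_id=8: line < 2 OR duration_s BETWEEN 1354 AND 2602 → 2890
call_id=9: (no match → NULL) → NULL
call_id=10: line < 5 OR disposition IN ('sale', 'wrong_num') → 3301
call_id=11: (no match → NULL) → NULL
call_id=12: line < 2 OR duration_s BETWEEN 1354 AND 2602 → 2552
call_id=13: line < 7 AND duration_s > 1808 → 13900
call_id=14: (no match → NULL) → NULL
call_id=15: line < 2 OR duration_s BETWEEN 1354 AND 2602 → 2020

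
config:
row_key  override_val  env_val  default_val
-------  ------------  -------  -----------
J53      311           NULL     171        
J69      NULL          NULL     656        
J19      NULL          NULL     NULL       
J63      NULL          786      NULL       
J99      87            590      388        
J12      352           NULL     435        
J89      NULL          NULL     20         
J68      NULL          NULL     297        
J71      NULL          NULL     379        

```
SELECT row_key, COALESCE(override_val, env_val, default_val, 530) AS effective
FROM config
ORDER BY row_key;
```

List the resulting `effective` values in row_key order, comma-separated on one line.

352, 530, 311, 786, 297, 656, 379, 20, 87

row_key=J12: override_val=352 → 352
row_key=J19: override_val=NULL, env_val=NULL, default_val=NULL, → literal 530 → 530
row_key=J53: override_val=311 → 311
row_key=J63: override_val=NULL, env_val=786 → 786
row_key=J68: override_val=NULL, env_val=NULL, default_val=297 → 297
row_key=J69: override_val=NULL, env_val=NULL, default_val=656 → 656
row_key=J71: override_val=NULL, env_val=NULL, default_val=379 → 379
row_key=J89: override_val=NULL, env_val=NULL, default_val=20 → 20
row_key=J99: override_val=87 → 87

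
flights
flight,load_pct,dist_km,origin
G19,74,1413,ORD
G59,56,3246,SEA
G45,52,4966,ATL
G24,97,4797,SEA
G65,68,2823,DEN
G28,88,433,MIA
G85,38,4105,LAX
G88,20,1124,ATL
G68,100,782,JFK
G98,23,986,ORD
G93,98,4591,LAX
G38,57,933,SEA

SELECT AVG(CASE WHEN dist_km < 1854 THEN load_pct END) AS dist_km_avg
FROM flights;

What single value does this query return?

flight=G19: ✓ → 74
flight=G59: ✗
flight=G45: ✗
flight=G24: ✗
flight=G65: ✗
flight=G28: ✓ → 88
flight=G85: ✗
flight=G88: ✓ → 20
flight=G68: ✓ → 100
flight=G98: ✓ → 23
flight=G93: ✗
flight=G38: ✓ → 57
dist_km_avg = (74 + 88 + 20 + 100 + 23 + 57) / 6 = 60.3333333333

60.3333333333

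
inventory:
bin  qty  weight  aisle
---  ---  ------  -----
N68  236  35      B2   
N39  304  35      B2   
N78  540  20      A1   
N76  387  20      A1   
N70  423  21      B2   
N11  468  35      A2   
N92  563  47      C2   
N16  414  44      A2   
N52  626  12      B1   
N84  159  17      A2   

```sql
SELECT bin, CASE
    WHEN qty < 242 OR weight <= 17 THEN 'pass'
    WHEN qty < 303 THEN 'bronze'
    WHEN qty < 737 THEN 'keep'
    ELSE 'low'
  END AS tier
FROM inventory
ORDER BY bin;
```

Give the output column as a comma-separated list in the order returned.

bin=N11: qty < 737 → keep
bin=N16: qty < 737 → keep
bin=N39: qty < 737 → keep
bin=N52: qty < 242 OR weight <= 17 → pass
bin=N68: qty < 242 OR weight <= 17 → pass
bin=N70: qty < 737 → keep
bin=N76: qty < 737 → keep
bin=N78: qty < 737 → keep
bin=N84: qty < 242 OR weight <= 17 → pass
bin=N92: qty < 737 → keep

keep, keep, keep, pass, pass, keep, keep, keep, pass, keep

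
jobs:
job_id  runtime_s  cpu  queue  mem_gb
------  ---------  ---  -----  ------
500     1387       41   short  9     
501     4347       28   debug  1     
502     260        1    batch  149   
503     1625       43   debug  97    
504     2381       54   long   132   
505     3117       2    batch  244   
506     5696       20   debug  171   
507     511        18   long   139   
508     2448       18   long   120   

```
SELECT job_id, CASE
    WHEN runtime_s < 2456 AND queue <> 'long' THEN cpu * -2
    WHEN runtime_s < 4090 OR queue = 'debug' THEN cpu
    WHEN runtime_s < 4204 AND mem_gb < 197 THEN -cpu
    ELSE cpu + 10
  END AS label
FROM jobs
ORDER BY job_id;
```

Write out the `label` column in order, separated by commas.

-82, 28, -2, -86, 54, 2, 20, 18, 18

job_id=500: runtime_s < 2456 AND queue <> 'long' → -82
job_id=501: runtime_s < 4090 OR queue = 'debug' → 28
job_id=502: runtime_s < 2456 AND queue <> 'long' → -2
job_id=503: runtime_s < 2456 AND queue <> 'long' → -86
job_id=504: runtime_s < 4090 OR queue = 'debug' → 54
job_id=505: runtime_s < 4090 OR queue = 'debug' → 2
job_id=506: runtime_s < 4090 OR queue = 'debug' → 20
job_id=507: runtime_s < 4090 OR queue = 'debug' → 18
job_id=508: runtime_s < 4090 OR queue = 'debug' → 18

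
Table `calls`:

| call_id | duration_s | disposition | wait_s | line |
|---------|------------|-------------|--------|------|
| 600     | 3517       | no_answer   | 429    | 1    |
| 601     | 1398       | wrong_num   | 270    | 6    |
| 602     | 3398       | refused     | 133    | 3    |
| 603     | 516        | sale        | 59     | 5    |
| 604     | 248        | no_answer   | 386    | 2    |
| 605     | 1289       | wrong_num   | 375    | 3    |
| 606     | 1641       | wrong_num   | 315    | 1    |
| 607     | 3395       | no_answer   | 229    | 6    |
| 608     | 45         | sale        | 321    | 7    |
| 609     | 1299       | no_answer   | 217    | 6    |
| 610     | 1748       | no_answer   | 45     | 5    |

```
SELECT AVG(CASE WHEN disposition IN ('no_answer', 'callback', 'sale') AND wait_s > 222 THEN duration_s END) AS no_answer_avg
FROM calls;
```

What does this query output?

call_id=600: ✓ → 3517
call_id=601: ✗
call_id=602: ✗
call_id=603: ✗
call_id=604: ✓ → 248
call_id=605: ✗
call_id=606: ✗
call_id=607: ✓ → 3395
call_id=608: ✓ → 45
call_id=609: ✗
call_id=610: ✗
no_answer_avg = (3517 + 248 + 3395 + 45) / 4 = 1801.25

1801.25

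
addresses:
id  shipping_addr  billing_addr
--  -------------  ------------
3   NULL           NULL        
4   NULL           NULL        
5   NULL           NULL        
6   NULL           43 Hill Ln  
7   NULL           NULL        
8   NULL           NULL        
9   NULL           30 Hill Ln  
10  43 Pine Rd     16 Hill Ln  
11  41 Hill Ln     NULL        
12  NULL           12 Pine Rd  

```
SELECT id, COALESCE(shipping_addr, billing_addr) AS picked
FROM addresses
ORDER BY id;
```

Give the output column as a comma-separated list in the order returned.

id=3: shipping_addr=NULL, billing_addr=NULL (all NULL) → NULL
id=4: shipping_addr=NULL, billing_addr=NULL (all NULL) → NULL
id=5: shipping_addr=NULL, billing_addr=NULL (all NULL) → NULL
id=6: shipping_addr=NULL, billing_addr=43 Hill Ln → 43 Hill Ln
id=7: shipping_addr=NULL, billing_addr=NULL (all NULL) → NULL
id=8: shipping_addr=NULL, billing_addr=NULL (all NULL) → NULL
id=9: shipping_addr=NULL, billing_addr=30 Hill Ln → 30 Hill Ln
id=10: shipping_addr=43 Pine Rd → 43 Pine Rd
id=11: shipping_addr=41 Hill Ln → 41 Hill Ln
id=12: shipping_addr=NULL, billing_addr=12 Pine Rd → 12 Pine Rd

NULL, NULL, NULL, 43 Hill Ln, NULL, NULL, 30 Hill Ln, 43 Pine Rd, 41 Hill Ln, 12 Pine Rd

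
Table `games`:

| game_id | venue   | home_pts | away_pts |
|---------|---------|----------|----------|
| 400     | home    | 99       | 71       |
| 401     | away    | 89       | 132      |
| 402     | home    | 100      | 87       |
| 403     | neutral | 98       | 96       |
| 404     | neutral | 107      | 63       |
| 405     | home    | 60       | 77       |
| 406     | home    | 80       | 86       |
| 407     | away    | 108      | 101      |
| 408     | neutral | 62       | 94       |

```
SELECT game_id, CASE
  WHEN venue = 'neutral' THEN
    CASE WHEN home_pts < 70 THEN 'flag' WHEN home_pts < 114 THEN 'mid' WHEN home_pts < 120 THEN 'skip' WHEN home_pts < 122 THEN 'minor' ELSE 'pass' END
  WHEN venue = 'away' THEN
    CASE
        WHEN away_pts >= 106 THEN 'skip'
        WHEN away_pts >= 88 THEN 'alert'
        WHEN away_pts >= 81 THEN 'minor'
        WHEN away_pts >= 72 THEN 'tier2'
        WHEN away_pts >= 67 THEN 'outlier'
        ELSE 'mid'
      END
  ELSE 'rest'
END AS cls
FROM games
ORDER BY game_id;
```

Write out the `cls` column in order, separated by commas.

rest, skip, rest, mid, mid, rest, rest, alert, flag

game_id=400: venue='home' → outer ELSE → rest
game_id=401: venue='away' → inner[away_pts >= 106] → skip
game_id=402: venue='home' → outer ELSE → rest
game_id=403: venue='neutral' → inner[home_pts < 114] → mid
game_id=404: venue='neutral' → inner[home_pts < 114] → mid
game_id=405: venue='home' → outer ELSE → rest
game_id=406: venue='home' → outer ELSE → rest
game_id=407: venue='away' → inner[away_pts >= 88] → alert
game_id=408: venue='neutral' → inner[home_pts < 70] → flag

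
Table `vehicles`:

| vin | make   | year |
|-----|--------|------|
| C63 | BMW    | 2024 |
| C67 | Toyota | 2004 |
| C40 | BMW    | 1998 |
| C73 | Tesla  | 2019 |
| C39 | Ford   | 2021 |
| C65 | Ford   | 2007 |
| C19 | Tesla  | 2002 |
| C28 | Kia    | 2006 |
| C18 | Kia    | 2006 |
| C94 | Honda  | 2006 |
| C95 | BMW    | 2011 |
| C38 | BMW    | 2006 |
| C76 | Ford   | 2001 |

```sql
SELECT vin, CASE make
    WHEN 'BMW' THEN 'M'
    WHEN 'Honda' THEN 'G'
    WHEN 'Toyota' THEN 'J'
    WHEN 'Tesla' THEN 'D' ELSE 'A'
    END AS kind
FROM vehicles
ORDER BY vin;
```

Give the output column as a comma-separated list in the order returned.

A, D, A, M, A, M, M, A, J, D, A, G, M

vin=C18: ELSE → A
vin=C19: make='Tesla' → D
vin=C28: ELSE → A
vin=C38: make='BMW' → M
vin=C39: ELSE → A
vin=C40: make='BMW' → M
vin=C63: make='BMW' → M
vin=C65: ELSE → A
vin=C67: make='Toyota' → J
vin=C73: make='Tesla' → D
vin=C76: ELSE → A
vin=C94: make='Honda' → G
vin=C95: make='BMW' → M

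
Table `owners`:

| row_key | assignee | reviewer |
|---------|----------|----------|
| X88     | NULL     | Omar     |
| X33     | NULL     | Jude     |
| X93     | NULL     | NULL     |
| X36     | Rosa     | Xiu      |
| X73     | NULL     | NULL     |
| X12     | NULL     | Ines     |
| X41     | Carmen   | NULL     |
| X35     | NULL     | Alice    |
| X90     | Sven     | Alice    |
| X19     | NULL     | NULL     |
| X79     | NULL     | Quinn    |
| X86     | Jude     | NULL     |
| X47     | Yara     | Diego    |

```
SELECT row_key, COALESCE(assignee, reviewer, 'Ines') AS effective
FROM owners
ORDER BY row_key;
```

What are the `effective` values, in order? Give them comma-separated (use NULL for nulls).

row_key=X12: assignee=NULL, reviewer=Ines → Ines
row_key=X19: assignee=NULL, reviewer=NULL, → literal Ines → Ines
row_key=X33: assignee=NULL, reviewer=Jude → Jude
row_key=X35: assignee=NULL, reviewer=Alice → Alice
row_key=X36: assignee=Rosa → Rosa
row_key=X41: assignee=Carmen → Carmen
row_key=X47: assignee=Yara → Yara
row_key=X73: assignee=NULL, reviewer=NULL, → literal Ines → Ines
row_key=X79: assignee=NULL, reviewer=Quinn → Quinn
row_key=X86: assignee=Jude → Jude
row_key=X88: assignee=NULL, reviewer=Omar → Omar
row_key=X90: assignee=Sven → Sven
row_key=X93: assignee=NULL, reviewer=NULL, → literal Ines → Ines

Ines, Ines, Jude, Alice, Rosa, Carmen, Yara, Ines, Quinn, Jude, Omar, Sven, Ines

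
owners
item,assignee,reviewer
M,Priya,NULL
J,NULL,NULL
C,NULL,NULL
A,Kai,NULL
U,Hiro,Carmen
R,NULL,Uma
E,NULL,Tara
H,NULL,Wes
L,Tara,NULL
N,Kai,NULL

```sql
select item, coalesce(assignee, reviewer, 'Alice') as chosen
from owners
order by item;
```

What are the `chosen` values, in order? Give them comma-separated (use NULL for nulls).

item=A: assignee=Kai → Kai
item=C: assignee=NULL, reviewer=NULL, → literal Alice → Alice
item=E: assignee=NULL, reviewer=Tara → Tara
item=H: assignee=NULL, reviewer=Wes → Wes
item=J: assignee=NULL, reviewer=NULL, → literal Alice → Alice
item=L: assignee=Tara → Tara
item=M: assignee=Priya → Priya
item=N: assignee=Kai → Kai
item=R: assignee=NULL, reviewer=Uma → Uma
item=U: assignee=Hiro → Hiro

Kai, Alice, Tara, Wes, Alice, Tara, Priya, Kai, Uma, Hiro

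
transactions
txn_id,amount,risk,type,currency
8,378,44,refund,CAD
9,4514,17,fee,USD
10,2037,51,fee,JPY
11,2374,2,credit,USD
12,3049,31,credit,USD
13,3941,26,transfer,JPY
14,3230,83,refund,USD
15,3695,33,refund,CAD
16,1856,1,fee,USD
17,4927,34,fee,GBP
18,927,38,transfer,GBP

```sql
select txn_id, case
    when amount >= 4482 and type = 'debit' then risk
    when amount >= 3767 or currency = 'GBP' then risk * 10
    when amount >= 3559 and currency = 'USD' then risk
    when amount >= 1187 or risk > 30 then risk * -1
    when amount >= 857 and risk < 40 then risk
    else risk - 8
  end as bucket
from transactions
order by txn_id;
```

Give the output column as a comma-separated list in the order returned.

txn_id=8: amount >= 1187 or risk > 30 → -44
txn_id=9: amount >= 3767 or currency = 'GBP' → 170
txn_id=10: amount >= 1187 or risk > 30 → -51
txn_id=11: amount >= 1187 or risk > 30 → -2
txn_id=12: amount >= 1187 or risk > 30 → -31
txn_id=13: amount >= 3767 or currency = 'GBP' → 260
txn_id=14: amount >= 1187 or risk > 30 → -83
txn_id=15: amount >= 1187 or risk > 30 → -33
txn_id=16: amount >= 1187 or risk > 30 → -1
txn_id=17: amount >= 3767 or currency = 'GBP' → 340
txn_id=18: amount >= 3767 or currency = 'GBP' → 380

-44, 170, -51, -2, -31, 260, -83, -33, -1, 340, 380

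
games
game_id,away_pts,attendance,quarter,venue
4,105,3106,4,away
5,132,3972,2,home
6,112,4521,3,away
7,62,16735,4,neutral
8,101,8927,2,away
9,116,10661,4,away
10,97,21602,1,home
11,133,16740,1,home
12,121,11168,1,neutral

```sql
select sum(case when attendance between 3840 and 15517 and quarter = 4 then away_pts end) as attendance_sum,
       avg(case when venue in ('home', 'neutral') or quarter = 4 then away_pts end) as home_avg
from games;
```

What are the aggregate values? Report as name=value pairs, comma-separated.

[attendance_sum: attendance between 3840 and 15517 and quarter = 4]
game_id=4: ✗
game_id=5: ✗
game_id=6: ✗
game_id=7: ✗
game_id=8: ✗
game_id=9: ✓ → 116
game_id=10: ✗
game_id=11: ✗
game_id=12: ✗
attendance_sum = 116
—
[home_avg: venue in ('home', 'neutral') or quarter = 4]
game_id=4: ✓ → 105
game_id=5: ✓ → 132
game_id=6: ✗
game_id=7: ✓ → 62
game_id=8: ✗
game_id=9: ✓ → 116
game_id=10: ✓ → 97
game_id=11: ✓ → 133
game_id=12: ✓ → 121
home_avg = (105 + 132 + 62 + 116 + 97 + 133 + 121) / 7 = 109.4285714286

attendance_sum=116, home_avg=109.4285714286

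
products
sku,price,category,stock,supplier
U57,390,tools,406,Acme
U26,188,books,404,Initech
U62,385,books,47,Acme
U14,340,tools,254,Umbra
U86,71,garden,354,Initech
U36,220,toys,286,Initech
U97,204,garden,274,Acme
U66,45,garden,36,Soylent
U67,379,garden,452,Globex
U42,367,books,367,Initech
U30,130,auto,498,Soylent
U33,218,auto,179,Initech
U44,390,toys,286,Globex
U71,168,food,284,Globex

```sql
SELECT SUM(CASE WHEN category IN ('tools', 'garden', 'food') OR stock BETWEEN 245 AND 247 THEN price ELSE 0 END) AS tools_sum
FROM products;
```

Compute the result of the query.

1597

sku=U57: ✓ → 390
sku=U26: ✗
sku=U62: ✗
sku=U14: ✓ → 340
sku=U86: ✓ → 71
sku=U36: ✗
sku=U97: ✓ → 204
sku=U66: ✓ → 45
sku=U67: ✓ → 379
sku=U42: ✗
sku=U30: ✗
sku=U33: ✗
sku=U44: ✗
sku=U71: ✓ → 168
tools_sum = 390 + 340 + 71 + 204 + 45 + 379 + 168 = 1597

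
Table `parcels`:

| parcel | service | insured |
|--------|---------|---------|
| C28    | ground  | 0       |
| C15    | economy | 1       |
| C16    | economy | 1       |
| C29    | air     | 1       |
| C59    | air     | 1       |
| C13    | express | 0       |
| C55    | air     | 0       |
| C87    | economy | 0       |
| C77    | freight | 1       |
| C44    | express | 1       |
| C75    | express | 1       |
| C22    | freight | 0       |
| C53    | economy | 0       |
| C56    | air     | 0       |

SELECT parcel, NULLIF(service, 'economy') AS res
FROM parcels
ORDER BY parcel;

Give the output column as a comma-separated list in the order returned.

parcel=C13: service=express vs economy: differ → express
parcel=C15: service=economy vs economy: equal → NULL
parcel=C16: service=economy vs economy: equal → NULL
parcel=C22: service=freight vs economy: differ → freight
parcel=C28: service=ground vs economy: differ → ground
parcel=C29: service=air vs economy: differ → air
parcel=C44: service=express vs economy: differ → express
parcel=C53: service=economy vs economy: equal → NULL
parcel=C55: service=air vs economy: differ → air
parcel=C56: service=air vs economy: differ → air
parcel=C59: service=air vs economy: differ → air
parcel=C75: service=express vs economy: differ → express
parcel=C77: service=freight vs economy: differ → freight
parcel=C87: service=economy vs economy: equal → NULL

express, NULL, NULL, freight, ground, air, express, NULL, air, air, air, express, freight, NULL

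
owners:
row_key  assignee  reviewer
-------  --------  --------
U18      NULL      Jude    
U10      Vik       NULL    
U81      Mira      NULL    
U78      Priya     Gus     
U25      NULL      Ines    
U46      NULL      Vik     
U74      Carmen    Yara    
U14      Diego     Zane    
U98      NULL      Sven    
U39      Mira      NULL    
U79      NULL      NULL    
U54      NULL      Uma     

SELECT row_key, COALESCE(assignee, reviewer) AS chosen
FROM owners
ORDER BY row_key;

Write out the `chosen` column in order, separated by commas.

row_key=U10: assignee=Vik → Vik
row_key=U14: assignee=Diego → Diego
row_key=U18: assignee=NULL, reviewer=Jude → Jude
row_key=U25: assignee=NULL, reviewer=Ines → Ines
row_key=U39: assignee=Mira → Mira
row_key=U46: assignee=NULL, reviewer=Vik → Vik
row_key=U54: assignee=NULL, reviewer=Uma → Uma
row_key=U74: assignee=Carmen → Carmen
row_key=U78: assignee=Priya → Priya
row_key=U79: assignee=NULL, reviewer=NULL (all NULL) → NULL
row_key=U81: assignee=Mira → Mira
row_key=U98: assignee=NULL, reviewer=Sven → Sven

Vik, Diego, Jude, Ines, Mira, Vik, Uma, Carmen, Priya, NULL, Mira, Sven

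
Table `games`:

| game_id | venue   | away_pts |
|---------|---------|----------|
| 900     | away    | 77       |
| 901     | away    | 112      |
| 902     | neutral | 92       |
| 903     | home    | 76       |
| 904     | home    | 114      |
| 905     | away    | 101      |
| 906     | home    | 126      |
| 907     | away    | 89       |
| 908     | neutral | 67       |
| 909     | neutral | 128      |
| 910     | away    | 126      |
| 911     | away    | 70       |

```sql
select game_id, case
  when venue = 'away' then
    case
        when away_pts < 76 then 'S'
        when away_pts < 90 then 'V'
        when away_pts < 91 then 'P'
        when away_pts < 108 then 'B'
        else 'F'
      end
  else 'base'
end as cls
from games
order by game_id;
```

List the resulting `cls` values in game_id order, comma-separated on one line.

game_id=900: venue='away' → inner[away_pts < 90] → V
game_id=901: venue='away' → inner[ELSE] → F
game_id=902: venue='neutral' → outer ELSE → base
game_id=903: venue='home' → outer ELSE → base
game_id=904: venue='home' → outer ELSE → base
game_id=905: venue='away' → inner[away_pts < 108] → B
game_id=906: venue='home' → outer ELSE → base
game_id=907: venue='away' → inner[away_pts < 90] → V
game_id=908: venue='neutral' → outer ELSE → base
game_id=909: venue='neutral' → outer ELSE → base
game_id=910: venue='away' → inner[ELSE] → F
game_id=911: venue='away' → inner[away_pts < 76] → S

V, F, base, base, base, B, base, V, base, base, F, S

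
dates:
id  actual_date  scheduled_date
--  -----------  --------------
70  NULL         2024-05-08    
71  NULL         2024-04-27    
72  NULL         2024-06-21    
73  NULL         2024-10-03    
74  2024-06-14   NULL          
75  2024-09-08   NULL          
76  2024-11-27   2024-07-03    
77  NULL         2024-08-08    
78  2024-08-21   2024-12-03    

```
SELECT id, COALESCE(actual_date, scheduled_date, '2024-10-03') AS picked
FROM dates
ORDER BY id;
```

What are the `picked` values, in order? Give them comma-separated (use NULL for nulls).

id=70: actual_date=NULL, scheduled_date=2024-05-08 → 2024-05-08
id=71: actual_date=NULL, scheduled_date=2024-04-27 → 2024-04-27
id=72: actual_date=NULL, scheduled_date=2024-06-21 → 2024-06-21
id=73: actual_date=NULL, scheduled_date=2024-10-03 → 2024-10-03
id=74: actual_date=2024-06-14 → 2024-06-14
id=75: actual_date=2024-09-08 → 2024-09-08
id=76: actual_date=2024-11-27 → 2024-11-27
id=77: actual_date=NULL, scheduled_date=2024-08-08 → 2024-08-08
id=78: actual_date=2024-08-21 → 2024-08-21

2024-05-08, 2024-04-27, 2024-06-21, 2024-10-03, 2024-06-14, 2024-09-08, 2024-11-27, 2024-08-08, 2024-08-21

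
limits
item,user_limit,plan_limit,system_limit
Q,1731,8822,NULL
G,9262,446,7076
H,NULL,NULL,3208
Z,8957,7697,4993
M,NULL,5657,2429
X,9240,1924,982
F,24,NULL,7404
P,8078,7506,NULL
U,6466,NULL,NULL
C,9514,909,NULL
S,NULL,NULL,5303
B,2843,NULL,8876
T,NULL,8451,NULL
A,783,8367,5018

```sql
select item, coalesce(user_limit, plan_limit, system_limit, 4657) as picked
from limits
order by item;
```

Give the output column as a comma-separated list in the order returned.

783, 2843, 9514, 24, 9262, 3208, 5657, 8078, 1731, 5303, 8451, 6466, 9240, 8957

item=A: user_limit=783 → 783
item=B: user_limit=2843 → 2843
item=C: user_limit=9514 → 9514
item=F: user_limit=24 → 24
item=G: user_limit=9262 → 9262
item=H: user_limit=NULL, plan_limit=NULL, system_limit=3208 → 3208
item=M: user_limit=NULL, plan_limit=5657 → 5657
item=P: user_limit=8078 → 8078
item=Q: user_limit=1731 → 1731
item=S: user_limit=NULL, plan_limit=NULL, system_limit=5303 → 5303
item=T: user_limit=NULL, plan_limit=8451 → 8451
item=U: user_limit=6466 → 6466
item=X: user_limit=9240 → 9240
item=Z: user_limit=8957 → 8957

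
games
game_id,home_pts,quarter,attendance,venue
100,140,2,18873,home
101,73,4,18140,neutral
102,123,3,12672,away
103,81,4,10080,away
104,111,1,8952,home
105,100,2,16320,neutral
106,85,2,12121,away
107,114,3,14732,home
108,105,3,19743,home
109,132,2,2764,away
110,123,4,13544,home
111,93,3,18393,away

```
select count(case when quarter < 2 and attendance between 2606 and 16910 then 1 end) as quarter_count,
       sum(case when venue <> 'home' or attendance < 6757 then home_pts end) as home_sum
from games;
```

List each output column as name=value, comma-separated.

[quarter_count: quarter < 2 and attendance between 2606 and 16910]
game_id=100: ✗
game_id=101: ✗
game_id=102: ✗
game_id=103: ✗
game_id=104: ✓ → 1
game_id=105: ✗
game_id=106: ✗
game_id=107: ✗
game_id=108: ✗
game_id=109: ✗
game_id=110: ✗
game_id=111: ✗
quarter_count = COUNT(1) = 1
—
[home_sum: venue <> 'home' or attendance < 6757]
game_id=100: ✗
game_id=101: ✓ → 73
game_id=102: ✓ → 123
game_id=103: ✓ → 81
game_id=104: ✗
game_id=105: ✓ → 100
game_id=106: ✓ → 85
game_id=107: ✗
game_id=108: ✗
game_id=109: ✓ → 132
game_id=110: ✗
game_id=111: ✓ → 93
home_sum = 73 + 123 + 81 + 100 + 85 + 132 + 93 = 687

quarter_count=1, home_sum=687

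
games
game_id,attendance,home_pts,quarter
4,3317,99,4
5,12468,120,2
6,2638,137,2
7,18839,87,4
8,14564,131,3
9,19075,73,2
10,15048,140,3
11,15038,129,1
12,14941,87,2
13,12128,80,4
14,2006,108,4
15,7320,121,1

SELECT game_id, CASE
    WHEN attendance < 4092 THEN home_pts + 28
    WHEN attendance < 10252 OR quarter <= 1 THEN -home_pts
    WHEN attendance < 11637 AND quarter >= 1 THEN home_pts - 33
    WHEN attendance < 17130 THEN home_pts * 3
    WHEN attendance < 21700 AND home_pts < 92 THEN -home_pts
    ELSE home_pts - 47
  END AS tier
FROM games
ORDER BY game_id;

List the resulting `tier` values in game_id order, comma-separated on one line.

127, 360, 165, -87, 393, -73, 420, -129, 261, 240, 136, -121

game_id=4: attendance < 4092 → 127
game_id=5: attendance < 17130 → 360
game_id=6: attendance < 4092 → 165
game_id=7: attendance < 21700 AND home_pts < 92 → -87
game_id=8: attendance < 17130 → 393
game_id=9: attendance < 21700 AND home_pts < 92 → -73
game_id=10: attendance < 17130 → 420
game_id=11: attendance < 10252 OR quarter <= 1 → -129
game_id=12: attendance < 17130 → 261
game_id=13: attendance < 17130 → 240
game_id=14: attendance < 4092 → 136
game_id=15: attendance < 10252 OR quarter <= 1 → -121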